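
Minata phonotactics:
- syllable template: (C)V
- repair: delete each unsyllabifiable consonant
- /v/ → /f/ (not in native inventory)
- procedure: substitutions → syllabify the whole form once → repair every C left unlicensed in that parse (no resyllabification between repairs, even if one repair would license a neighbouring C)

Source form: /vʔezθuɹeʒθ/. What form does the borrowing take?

ʔeθuɹe

Substitution: /v/ → /f/, giving /fʔezθuɹeʒθ/.
Syllabifying with onset maximization leaves /f/, /z/, /ʒ/, /θ/ stranded (no codas are permitted; onsets are limited to one consonant).
Deleting the stranded consonants removes /f/, /z/, /ʒ/, /θ/.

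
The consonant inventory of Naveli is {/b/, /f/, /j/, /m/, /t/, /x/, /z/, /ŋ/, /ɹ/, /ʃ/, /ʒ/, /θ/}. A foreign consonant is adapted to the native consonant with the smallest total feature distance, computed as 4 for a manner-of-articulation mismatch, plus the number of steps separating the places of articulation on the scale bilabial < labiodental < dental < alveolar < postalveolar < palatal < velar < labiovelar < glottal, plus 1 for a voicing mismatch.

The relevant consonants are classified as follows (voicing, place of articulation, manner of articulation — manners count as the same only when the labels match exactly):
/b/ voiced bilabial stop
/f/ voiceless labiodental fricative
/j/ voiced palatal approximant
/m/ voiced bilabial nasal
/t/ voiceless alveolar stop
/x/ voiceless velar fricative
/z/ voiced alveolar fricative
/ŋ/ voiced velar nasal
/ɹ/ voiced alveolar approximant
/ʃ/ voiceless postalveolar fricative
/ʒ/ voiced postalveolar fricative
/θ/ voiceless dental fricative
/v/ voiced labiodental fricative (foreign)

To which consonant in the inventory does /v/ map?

/f/ is closest: same manner (fricative), place distance 0 (labiodental→labiodental), voicing differs (+1); total 1. Next closest is /z/ at distance 2.

f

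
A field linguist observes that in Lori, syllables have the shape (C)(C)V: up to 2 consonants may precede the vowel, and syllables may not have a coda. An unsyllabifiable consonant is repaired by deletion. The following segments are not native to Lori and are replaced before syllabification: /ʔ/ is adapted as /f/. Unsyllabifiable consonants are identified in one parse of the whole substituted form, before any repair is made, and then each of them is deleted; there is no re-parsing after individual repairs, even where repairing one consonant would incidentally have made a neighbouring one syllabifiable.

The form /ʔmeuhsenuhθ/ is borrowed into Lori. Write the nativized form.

fmeuhsenu

Substitution: /ʔ/ → /f/, giving /fmeuhsenuhθ/.
The consonants /h/, /θ/ cannot be parsed into a legal (C)(C)V syllable (no codas are permitted; onsets may contain at most 2 consonants).
Each unlicensed consonant is deleted: /h/, /θ/.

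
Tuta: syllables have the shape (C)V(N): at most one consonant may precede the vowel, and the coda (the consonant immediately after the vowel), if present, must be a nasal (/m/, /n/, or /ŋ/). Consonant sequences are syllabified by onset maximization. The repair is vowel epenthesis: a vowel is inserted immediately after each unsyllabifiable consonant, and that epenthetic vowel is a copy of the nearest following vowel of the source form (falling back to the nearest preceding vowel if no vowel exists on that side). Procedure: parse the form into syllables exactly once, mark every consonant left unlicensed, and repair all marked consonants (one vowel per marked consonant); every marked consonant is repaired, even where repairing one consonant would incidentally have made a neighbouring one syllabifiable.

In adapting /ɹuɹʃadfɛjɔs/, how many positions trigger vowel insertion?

The unsyllabifiable consonants are /ɹ/, /d/, /s/; each receives one epenthetic vowel.

3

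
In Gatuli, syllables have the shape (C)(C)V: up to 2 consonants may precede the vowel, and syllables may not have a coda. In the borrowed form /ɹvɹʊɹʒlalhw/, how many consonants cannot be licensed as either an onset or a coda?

5

Under (C)(C)V, the unsyllabifiable consonants are /ɹ/, /ɹ/, /l/, /h/, /w/ (no codas are permitted; onsets may contain at most 2 consonants).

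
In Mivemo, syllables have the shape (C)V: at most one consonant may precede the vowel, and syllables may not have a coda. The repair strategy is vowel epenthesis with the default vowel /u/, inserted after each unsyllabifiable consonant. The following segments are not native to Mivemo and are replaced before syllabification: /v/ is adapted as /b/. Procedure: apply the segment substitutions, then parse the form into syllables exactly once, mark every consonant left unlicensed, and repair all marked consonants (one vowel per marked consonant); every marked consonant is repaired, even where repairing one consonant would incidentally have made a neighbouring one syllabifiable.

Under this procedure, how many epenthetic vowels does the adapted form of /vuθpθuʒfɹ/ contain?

5

After substitution the input is /buθpθuʒfɹ/.
The unsyllabifiable consonants are /θ/, /p/, /ʒ/, /f/, /ɹ/; each receives one epenthetic vowel.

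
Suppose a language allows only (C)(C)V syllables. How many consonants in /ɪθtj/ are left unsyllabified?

The consonants /θ/, /t/, /j/ cannot be parsed into a legal (C)(C)V syllable (no codas are permitted; onsets may contain at most 2 consonants).

3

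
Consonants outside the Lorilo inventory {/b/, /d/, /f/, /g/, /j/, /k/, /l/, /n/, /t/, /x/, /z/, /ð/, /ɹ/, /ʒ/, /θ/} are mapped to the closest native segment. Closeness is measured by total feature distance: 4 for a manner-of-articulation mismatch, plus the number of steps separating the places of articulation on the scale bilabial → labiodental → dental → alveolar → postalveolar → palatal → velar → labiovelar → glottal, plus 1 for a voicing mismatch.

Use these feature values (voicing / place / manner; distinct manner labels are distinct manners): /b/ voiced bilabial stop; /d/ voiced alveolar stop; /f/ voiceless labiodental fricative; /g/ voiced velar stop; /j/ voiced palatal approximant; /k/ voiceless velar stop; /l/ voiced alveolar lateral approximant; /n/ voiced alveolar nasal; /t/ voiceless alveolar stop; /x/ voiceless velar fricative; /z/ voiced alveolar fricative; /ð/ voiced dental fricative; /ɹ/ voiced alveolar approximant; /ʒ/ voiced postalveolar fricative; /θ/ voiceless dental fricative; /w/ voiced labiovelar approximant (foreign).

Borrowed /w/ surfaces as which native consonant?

j

/j/ is closest: same manner (approximant), place distance 2 (labiovelar→palatal), same voicing; total 2. Next closest is /ɹ/ at distance 4.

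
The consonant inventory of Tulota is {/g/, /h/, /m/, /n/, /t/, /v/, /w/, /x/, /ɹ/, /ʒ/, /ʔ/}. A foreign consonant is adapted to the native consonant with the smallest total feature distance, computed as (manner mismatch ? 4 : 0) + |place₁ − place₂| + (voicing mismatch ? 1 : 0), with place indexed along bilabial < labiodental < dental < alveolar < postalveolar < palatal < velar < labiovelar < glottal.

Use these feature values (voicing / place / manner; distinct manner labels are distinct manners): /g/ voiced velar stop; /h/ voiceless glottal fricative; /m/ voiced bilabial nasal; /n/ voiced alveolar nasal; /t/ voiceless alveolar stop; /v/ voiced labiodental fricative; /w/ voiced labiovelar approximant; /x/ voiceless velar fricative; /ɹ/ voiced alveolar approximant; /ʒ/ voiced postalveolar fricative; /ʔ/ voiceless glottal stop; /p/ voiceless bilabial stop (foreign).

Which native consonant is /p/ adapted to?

/t/ is closest: same manner (stop), place distance 3 (bilabial→alveolar), same voicing; total 3. Next closest is /m/ at distance 5.

t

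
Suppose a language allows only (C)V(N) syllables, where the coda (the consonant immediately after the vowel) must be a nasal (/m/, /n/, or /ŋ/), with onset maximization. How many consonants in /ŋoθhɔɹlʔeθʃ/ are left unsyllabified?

The consonants /θ/, /ɹ/, /l/, /θ/, /ʃ/ cannot be parsed into a legal (C)V(N) syllable (only a nasal (/m/, /n/, or /ŋ/) is licensed in coda position; onsets are limited to one consonant).

5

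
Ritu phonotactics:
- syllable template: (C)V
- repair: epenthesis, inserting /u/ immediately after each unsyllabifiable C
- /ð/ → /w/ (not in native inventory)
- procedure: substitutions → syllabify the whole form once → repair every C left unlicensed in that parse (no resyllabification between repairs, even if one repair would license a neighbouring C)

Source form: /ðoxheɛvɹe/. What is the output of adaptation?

woxuheɛvuɹe

Substitution: /ð/ → /w/, giving /woxheɛvɹe/.
Syllabifying with onset maximization leaves /x/, /v/ stranded (no codas are permitted; onsets are limited to one consonant).
Each unlicensed consonant becomes the onset of a new syllable: /x/ → /xu/, /v/ → /vu/.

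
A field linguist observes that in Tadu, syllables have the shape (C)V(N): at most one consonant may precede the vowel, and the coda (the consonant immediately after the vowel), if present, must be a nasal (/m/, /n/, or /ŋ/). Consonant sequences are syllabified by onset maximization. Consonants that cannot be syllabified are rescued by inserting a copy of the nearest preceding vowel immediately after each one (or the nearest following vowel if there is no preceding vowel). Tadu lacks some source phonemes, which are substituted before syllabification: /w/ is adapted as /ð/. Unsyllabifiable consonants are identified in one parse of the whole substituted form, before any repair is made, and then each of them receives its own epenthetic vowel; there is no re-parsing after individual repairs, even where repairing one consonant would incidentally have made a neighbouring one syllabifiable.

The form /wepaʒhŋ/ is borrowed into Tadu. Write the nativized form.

ðepaʒahaŋa

Substitution: /w/ → /ð/, giving /ðepaʒhŋ/.
Syllabifying with onset maximization leaves /ʒ/, /h/, /ŋ/ stranded (only a nasal (/m/, /n/, or /ŋ/) is licensed in coda position; onsets are limited to one consonant).
Epenthesis after each stranded consonant: /ʒ/ → /ʒa/, /h/ → /ha/, /ŋ/ → /ŋa/.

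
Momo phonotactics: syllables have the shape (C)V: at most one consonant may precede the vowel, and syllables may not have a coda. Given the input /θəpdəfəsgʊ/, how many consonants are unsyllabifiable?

2

Syllabifying with onset maximization leaves /p/, /s/ stranded (no codas are permitted; onsets are limited to one consonant).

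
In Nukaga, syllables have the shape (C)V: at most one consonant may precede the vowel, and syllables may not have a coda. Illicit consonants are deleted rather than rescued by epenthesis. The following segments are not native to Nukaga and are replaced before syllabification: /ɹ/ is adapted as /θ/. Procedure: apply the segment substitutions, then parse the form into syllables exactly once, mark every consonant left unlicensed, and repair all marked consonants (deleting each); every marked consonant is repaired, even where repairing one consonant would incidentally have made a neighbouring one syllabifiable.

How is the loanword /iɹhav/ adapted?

Substitution: /ɹ/ → /θ/, giving /iθhav/.
Syllabifying with onset maximization leaves /θ/, /v/ stranded (no codas are permitted; onsets are limited to one consonant).
Each unlicensed consonant is deleted: /θ/, /v/.

iha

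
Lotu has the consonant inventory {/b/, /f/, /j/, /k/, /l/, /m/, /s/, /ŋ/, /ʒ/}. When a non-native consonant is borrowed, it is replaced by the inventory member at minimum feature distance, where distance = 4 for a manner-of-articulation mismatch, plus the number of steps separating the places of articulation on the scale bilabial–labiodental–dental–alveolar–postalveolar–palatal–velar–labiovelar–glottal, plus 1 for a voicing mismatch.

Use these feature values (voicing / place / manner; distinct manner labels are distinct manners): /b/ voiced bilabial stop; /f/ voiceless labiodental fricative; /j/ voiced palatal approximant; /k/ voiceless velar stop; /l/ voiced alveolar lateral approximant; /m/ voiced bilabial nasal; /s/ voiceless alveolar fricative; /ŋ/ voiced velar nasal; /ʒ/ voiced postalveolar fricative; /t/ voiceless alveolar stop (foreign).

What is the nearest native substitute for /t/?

k

/k/ is closest: same manner (stop), place distance 3 (alveolar→velar), same voicing; total 3. Next closest is /b/ at distance 4.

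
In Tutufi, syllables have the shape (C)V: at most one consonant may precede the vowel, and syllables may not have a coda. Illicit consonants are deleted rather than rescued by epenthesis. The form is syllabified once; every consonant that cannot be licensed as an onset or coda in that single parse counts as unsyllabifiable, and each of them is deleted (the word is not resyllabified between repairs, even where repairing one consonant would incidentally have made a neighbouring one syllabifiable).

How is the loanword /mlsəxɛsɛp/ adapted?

səxɛsɛ

Under (C)V, the unsyllabifiable consonants are /m/, /l/, /p/ (no codas are permitted; onsets are limited to one consonant).
Deletion applies to /m/, /l/, /p/.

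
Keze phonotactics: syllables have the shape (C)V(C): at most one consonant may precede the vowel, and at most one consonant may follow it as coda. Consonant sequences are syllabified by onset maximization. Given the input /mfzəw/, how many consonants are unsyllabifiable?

2

The consonants /m/, /f/ cannot be parsed into a legal (C)V(C) syllable (at most one coda consonant is licensed; onsets are limited to one consonant).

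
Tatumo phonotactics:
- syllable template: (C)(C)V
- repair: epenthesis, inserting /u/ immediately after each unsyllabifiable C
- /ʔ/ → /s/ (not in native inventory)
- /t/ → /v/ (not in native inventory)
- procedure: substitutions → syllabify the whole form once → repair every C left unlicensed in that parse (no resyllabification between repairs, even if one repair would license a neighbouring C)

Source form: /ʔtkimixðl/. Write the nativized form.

suvkimixuðulu

Substitution: /ʔ/ → /s/, /t/ → /v/, giving /svkimixðl/.
The consonants /s/, /x/, /ð/, /l/ cannot be parsed into a legal (C)(C)V syllable (no codas are permitted; onsets may contain at most 2 consonants).
Each unlicensed consonant becomes the onset of a new syllable: /s/ → /su/, /x/ → /xu/, /ð/ → /ðu/, /l/ → /lu/.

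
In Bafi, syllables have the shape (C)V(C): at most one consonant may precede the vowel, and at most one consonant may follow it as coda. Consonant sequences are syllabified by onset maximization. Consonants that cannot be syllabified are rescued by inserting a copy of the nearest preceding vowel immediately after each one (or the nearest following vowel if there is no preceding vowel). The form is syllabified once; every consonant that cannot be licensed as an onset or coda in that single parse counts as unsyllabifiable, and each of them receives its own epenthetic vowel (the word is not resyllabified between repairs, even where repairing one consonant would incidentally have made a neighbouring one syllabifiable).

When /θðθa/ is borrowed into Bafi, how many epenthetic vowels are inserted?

The unsyllabifiable consonants are /θ/, /ð/; each receives one epenthetic vowel.

2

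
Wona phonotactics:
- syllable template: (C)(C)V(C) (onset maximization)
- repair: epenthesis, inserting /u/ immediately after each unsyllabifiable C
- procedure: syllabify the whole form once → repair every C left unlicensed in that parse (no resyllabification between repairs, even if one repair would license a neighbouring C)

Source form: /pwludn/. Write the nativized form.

Under (C)(C)V(C), the unsyllabifiable consonants are /p/, /n/ (at most one coda consonant is licensed; onsets may contain at most 2 consonants).
Each unlicensed consonant becomes the onset of a new syllable: /p/ → /pu/, /n/ → /nu/.

puwludnu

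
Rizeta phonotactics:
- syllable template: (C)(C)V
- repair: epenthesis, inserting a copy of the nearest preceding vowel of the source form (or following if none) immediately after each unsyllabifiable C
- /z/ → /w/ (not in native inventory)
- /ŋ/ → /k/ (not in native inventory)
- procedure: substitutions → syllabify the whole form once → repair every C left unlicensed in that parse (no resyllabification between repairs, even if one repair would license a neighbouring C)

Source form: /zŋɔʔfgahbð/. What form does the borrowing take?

Substitution: /z/ → /w/, /ŋ/ → /k/, giving /wkɔʔfgahbð/.
Syllabifying with onset maximization leaves /ʔ/, /h/, /b/, /ð/ stranded (no codas are permitted; onsets may contain at most 2 consonants).
Epenthesis after each stranded consonant: /ʔ/ → /ʔɔ/, /h/ → /ha/, /b/ → /ba/, /ð/ → /ða/.

wkɔʔɔfgahabaða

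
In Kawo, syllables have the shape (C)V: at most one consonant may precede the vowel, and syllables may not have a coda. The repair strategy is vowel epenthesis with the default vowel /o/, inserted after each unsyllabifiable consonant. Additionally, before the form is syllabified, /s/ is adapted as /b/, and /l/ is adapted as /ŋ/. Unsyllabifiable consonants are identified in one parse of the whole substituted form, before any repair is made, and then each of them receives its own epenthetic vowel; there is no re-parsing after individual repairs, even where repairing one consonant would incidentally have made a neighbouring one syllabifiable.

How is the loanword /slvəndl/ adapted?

Substitution: /s/ → /b/, /l/ → /ŋ/, giving /bŋvəndŋ/.
The consonants /b/, /ŋ/, /n/, /d/, /ŋ/ cannot be parsed into a legal (C)V syllable (no codas are permitted; onsets are limited to one consonant).
Epenthesis after each stranded consonant: /b/ → /bo/, /ŋ/ → /ŋo/, /n/ → /no/, /d/ → /do/, /ŋ/ → /ŋo/.

boŋovənodoŋo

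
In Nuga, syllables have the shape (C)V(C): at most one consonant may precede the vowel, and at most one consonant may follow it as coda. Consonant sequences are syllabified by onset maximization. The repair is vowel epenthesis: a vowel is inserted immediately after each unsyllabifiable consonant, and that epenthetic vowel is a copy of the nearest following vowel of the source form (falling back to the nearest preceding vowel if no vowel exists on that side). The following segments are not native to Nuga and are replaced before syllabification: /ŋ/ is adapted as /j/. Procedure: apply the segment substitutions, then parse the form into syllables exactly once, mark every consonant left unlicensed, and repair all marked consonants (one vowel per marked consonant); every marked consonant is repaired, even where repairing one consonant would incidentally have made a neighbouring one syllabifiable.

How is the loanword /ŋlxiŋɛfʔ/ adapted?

jilixijɛfʔɛ

Substitution: /ŋ/ → /j/, giving /jlxijɛfʔ/.
Under (C)V(C), the unsyllabifiable consonants are /j/, /l/, /ʔ/ (at most one coda consonant is licensed; onsets are limited to one consonant).
Each unlicensed consonant becomes the onset of a new syllable: /j/ → /ji/, /l/ → /li/, /ʔ/ → /ʔɛ/.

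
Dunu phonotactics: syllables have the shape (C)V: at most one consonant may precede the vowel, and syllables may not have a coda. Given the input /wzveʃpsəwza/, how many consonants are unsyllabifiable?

Syllabifying with onset maximization leaves /w/, /z/, /ʃ/, /p/, /w/ stranded (no codas are permitted; onsets are limited to one consonant).

5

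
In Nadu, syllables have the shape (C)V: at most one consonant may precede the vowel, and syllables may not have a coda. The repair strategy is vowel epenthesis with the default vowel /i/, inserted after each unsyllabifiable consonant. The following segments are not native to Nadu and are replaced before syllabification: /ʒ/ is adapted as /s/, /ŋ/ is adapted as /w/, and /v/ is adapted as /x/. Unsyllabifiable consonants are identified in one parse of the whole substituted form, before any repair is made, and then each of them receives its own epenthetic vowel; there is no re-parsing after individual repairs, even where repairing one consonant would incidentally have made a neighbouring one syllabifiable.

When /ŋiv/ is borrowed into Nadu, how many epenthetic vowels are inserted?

After substitution the input is /wix/.
The unsyllabifiable consonants are /x/; each receives one epenthetic vowel.

1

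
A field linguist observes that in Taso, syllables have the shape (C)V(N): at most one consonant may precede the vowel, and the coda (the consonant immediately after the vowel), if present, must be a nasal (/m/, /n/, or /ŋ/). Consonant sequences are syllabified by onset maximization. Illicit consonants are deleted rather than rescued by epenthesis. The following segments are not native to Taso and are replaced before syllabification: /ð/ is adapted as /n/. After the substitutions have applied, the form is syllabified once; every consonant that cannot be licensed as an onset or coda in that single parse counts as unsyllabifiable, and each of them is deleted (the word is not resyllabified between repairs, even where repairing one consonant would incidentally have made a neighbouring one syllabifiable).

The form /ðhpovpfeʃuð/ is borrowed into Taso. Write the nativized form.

pofeʃun

Substitution: /ð/ → /n/, giving /nhpovpfeʃun/.
Syllabifying with onset maximization leaves /n/, /h/, /v/, /p/ stranded (only a nasal (/m/, /n/, or /ŋ/) is licensed in coda position; onsets are limited to one consonant).
Each unlicensed consonant is deleted: /n/, /h/, /v/, /p/.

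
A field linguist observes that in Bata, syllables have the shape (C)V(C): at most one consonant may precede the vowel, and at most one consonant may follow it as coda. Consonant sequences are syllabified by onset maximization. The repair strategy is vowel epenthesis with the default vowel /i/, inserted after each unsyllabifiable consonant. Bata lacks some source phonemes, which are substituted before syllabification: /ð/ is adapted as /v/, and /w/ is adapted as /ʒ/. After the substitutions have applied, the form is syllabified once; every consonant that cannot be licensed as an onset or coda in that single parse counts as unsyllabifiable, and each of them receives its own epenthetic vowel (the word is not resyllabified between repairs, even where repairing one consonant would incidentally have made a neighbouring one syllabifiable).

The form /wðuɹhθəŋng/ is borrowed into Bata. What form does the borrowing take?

Substitution: /w/ → /ʒ/, /ð/ → /v/, giving /ʒvuɹhθəŋng/.
Under (C)V(C), the unsyllabifiable consonants are /ʒ/, /h/, /n/, /g/ (at most one coda consonant is licensed; onsets are limited to one consonant).
Inserting the epenthetic vowel yields /ʒ/ → /ʒi/, /h/ → /hi/, /n/ → /ni/, /g/ → /gi/.

ʒivuɹhiθəŋnigi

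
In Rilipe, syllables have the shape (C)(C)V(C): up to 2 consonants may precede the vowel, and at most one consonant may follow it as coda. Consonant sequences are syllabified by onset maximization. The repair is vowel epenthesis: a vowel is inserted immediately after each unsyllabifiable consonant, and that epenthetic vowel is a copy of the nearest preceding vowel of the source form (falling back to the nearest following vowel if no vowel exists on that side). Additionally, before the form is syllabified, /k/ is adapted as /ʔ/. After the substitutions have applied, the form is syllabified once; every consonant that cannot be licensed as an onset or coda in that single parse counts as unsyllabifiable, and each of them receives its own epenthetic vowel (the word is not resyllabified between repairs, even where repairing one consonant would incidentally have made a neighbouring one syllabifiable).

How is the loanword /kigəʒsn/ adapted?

ʔigəʒsənə

Substitution: /k/ → /ʔ/, giving /ʔigəʒsn/.
The consonants /s/, /n/ cannot be parsed into a legal (C)(C)V(C) syllable (at most one coda consonant is licensed; onsets may contain at most 2 consonants).
Each unlicensed consonant becomes the onset of a new syllable: /s/ → /sə/, /n/ → /nə/.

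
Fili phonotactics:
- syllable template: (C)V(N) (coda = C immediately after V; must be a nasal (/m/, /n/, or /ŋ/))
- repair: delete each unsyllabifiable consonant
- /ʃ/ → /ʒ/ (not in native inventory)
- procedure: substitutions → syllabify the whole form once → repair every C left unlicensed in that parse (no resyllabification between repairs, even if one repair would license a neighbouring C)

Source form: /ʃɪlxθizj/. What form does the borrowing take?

Substitution: /ʃ/ → /ʒ/, giving /ʒɪlxθizj/.
Syllabifying with onset maximization leaves /l/, /x/, /z/, /j/ stranded (only a nasal (/m/, /n/, or /ŋ/) is licensed in coda position; onsets are limited to one consonant).
Deleting the stranded consonants removes /l/, /x/, /z/, /j/.

ʒɪθi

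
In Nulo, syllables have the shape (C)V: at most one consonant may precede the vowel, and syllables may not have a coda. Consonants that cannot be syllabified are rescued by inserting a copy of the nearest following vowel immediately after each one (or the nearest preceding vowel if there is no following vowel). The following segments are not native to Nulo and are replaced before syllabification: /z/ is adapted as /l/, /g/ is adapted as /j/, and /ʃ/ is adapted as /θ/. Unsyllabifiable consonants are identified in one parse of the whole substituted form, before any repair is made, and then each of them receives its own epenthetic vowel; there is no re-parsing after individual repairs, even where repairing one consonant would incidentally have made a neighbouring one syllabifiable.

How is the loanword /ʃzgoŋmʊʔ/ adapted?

Substitution: /ʃ/ → /θ/, /z/ → /l/, /g/ → /j/, giving /θljoŋmʊʔ/.
Syllabifying with onset maximization leaves /θ/, /l/, /ŋ/, /ʔ/ stranded (no codas are permitted; onsets are limited to one consonant).
Inserting the epenthetic vowel yields /θ/ → /θo/, /l/ → /lo/, /ŋ/ → /ŋʊ/, /ʔ/ → /ʔʊ/.

θolojoŋʊmʊʔʊ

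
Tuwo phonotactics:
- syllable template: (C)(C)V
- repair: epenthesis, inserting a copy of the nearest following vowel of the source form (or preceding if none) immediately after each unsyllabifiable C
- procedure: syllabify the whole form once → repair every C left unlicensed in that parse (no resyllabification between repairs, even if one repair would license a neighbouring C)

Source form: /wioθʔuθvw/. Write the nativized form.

wioθʔuθuvuwu

Syllabifying with onset maximization leaves /θ/, /v/, /w/ stranded (no codas are permitted; onsets may contain at most 2 consonants).
Each unlicensed consonant becomes the onset of a new syllable: /θ/ → /θu/, /v/ → /vu/, /w/ → /wu/.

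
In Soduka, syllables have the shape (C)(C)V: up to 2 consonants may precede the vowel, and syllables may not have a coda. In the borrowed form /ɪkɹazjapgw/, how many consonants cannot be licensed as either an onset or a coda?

Under (C)(C)V, the unsyllabifiable consonants are /p/, /g/, /w/ (no codas are permitted; onsets may contain at most 2 consonants).

3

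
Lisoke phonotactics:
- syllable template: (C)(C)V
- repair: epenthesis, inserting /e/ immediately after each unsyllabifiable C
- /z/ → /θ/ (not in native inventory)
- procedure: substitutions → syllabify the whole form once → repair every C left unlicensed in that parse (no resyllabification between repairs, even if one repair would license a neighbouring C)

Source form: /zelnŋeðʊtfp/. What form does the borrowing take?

θelenŋeðʊtefepe

Substitution: /z/ → /θ/, giving /θelnŋeðʊtfp/.
The consonants /l/, /t/, /f/, /p/ cannot be parsed into a legal (C)(C)V syllable (no codas are permitted; onsets may contain at most 2 consonants).
Each unlicensed consonant becomes the onset of a new syllable: /l/ → /le/, /t/ → /te/, /f/ → /fe/, /p/ → /pe/.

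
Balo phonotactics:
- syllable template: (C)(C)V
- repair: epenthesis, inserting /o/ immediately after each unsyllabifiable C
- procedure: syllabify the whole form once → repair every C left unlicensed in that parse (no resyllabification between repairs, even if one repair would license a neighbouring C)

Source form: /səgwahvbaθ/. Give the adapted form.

Syllabifying with onset maximization leaves /h/, /θ/ stranded (no codas are permitted; onsets may contain at most 2 consonants).
Epenthesis after each stranded consonant: /h/ → /ho/, /θ/ → /θo/.

səgwahovbaθo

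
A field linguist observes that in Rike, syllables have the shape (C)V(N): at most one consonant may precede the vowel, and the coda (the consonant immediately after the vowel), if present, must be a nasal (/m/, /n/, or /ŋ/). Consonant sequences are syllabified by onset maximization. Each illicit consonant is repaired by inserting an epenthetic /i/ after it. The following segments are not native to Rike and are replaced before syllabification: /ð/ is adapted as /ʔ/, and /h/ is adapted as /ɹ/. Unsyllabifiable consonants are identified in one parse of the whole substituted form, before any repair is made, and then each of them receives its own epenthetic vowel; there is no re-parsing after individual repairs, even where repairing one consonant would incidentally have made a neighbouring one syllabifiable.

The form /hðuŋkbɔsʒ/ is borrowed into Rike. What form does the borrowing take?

Substitution: /h/ → /ɹ/, /ð/ → /ʔ/, giving /ɹʔuŋkbɔsʒ/.
The consonants /ɹ/, /k/, /s/, /ʒ/ cannot be parsed into a legal (C)V(N) syllable (only a nasal (/m/, /n/, or /ŋ/) is licensed in coda position; onsets are limited to one consonant).
Epenthesis after each stranded consonant: /ɹ/ → /ɹi/, /k/ → /ki/, /s/ → /si/, /ʒ/ → /ʒi/.

ɹiʔuŋkibɔsiʒi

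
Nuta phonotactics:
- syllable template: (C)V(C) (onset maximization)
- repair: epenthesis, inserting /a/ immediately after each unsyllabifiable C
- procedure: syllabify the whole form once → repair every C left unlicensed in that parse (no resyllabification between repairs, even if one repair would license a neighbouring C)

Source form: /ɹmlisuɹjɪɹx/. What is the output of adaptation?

ɹamalisuɹjɪɹxa

Syllabifying with onset maximization leaves /ɹ/, /m/, /x/ stranded (at most one coda consonant is licensed; onsets are limited to one consonant).
Epenthesis after each stranded consonant: /ɹ/ → /ɹa/, /m/ → /ma/, /x/ → /xa/.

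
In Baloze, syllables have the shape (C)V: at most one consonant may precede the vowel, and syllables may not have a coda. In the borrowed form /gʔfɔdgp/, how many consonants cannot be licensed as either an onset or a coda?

5

The consonants /g/, /ʔ/, /d/, /g/, /p/ cannot be parsed into a legal (C)V syllable (no codas are permitted; onsets are limited to one consonant).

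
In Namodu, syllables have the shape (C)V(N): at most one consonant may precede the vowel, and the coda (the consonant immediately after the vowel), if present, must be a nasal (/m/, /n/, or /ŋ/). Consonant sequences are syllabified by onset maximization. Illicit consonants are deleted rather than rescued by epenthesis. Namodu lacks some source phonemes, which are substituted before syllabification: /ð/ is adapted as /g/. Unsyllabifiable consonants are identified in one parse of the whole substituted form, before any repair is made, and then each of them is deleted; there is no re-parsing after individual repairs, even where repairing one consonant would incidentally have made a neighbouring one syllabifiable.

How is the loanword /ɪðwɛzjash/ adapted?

ɪwɛja

Substitution: /ð/ → /g/, giving /ɪgwɛzjash/.
The consonants /g/, /z/, /s/, /h/ cannot be parsed into a legal (C)V(N) syllable (only a nasal (/m/, /n/, or /ŋ/) is licensed in coda position; onsets are limited to one consonant).
Each unlicensed consonant is deleted: /g/, /z/, /s/, /h/.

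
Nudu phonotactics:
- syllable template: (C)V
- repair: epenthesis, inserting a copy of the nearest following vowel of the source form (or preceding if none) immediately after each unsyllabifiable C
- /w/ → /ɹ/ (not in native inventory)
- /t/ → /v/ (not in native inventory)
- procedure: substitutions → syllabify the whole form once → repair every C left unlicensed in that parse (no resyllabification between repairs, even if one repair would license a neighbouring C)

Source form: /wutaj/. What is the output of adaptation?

ɹuvaja

Substitution: /w/ → /ɹ/, /t/ → /v/, giving /ɹuvaj/.
The consonants /j/ cannot be parsed into a legal (C)V syllable (no codas are permitted; onsets are limited to one consonant).
Inserting the epenthetic vowel yields /j/ → /ja/.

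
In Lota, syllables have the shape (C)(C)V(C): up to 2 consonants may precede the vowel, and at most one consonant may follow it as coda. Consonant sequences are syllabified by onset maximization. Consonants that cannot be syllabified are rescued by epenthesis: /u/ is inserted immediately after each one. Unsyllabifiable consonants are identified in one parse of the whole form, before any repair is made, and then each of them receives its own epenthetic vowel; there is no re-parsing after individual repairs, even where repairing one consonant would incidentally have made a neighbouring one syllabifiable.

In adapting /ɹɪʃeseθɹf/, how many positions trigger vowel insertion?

2

The unsyllabifiable consonants are /ɹ/, /f/; each receives one epenthetic vowel.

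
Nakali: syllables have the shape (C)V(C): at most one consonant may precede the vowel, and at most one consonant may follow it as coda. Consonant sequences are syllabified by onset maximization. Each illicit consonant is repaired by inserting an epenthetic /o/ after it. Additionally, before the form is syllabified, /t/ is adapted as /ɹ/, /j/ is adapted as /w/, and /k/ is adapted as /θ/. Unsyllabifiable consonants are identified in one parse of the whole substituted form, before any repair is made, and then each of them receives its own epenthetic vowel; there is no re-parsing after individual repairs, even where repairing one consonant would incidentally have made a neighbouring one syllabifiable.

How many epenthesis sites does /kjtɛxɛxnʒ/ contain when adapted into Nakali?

After substitution the input is /θwɹɛxɛxnʒ/.
The unsyllabifiable consonants are /θ/, /w/, /n/, /ʒ/; each receives one epenthetic vowel.

4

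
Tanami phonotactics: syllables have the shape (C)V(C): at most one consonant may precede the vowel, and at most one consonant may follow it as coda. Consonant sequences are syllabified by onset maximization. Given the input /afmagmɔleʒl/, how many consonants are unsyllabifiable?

Under (C)V(C), the unsyllabifiable consonants are /l/ (at most one coda consonant is licensed; onsets are limited to one consonant).

1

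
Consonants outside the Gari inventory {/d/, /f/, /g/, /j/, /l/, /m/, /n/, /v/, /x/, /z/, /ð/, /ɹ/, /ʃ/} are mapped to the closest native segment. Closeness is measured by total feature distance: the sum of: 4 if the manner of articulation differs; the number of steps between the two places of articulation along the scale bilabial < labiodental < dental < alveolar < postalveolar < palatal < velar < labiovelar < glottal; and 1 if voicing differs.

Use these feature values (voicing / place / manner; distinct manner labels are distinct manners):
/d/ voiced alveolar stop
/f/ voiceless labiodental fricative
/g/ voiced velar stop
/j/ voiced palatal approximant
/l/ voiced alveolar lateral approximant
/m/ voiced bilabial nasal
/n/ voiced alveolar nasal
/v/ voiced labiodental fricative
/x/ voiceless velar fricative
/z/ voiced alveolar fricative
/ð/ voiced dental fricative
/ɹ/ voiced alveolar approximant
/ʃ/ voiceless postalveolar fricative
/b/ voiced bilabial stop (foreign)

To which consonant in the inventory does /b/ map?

d

/d/ is closest: same manner (stop), place distance 3 (bilabial→alveolar), same voicing; total 3. Next closest is /m/ at distance 4.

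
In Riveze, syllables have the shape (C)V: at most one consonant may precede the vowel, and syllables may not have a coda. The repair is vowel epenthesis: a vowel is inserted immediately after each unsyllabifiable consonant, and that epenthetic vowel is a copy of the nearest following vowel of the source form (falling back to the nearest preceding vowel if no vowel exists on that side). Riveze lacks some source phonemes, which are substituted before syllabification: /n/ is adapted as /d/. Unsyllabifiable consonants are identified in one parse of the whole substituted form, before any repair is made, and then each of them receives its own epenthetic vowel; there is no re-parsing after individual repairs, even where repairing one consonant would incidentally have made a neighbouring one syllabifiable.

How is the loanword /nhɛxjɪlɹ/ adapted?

dɛhɛxɪjɪlɪɹɪ

Substitution: /n/ → /d/, giving /dhɛxjɪlɹ/.
The consonants /d/, /x/, /l/, /ɹ/ cannot be parsed into a legal (C)V syllable (no codas are permitted; onsets are limited to one consonant).
Each unlicensed consonant becomes the onset of a new syllable: /d/ → /dɛ/, /x/ → /xɪ/, /l/ → /lɪ/, /ɹ/ → /ɹɪ/.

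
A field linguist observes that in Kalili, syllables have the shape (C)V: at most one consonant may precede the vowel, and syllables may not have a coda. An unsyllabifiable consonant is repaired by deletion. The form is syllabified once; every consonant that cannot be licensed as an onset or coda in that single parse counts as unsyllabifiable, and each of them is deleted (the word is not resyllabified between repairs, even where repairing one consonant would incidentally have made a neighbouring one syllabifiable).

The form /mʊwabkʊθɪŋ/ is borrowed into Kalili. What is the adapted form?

mʊwakʊθɪ

Under (C)V, the unsyllabifiable consonants are /b/, /ŋ/ (no codas are permitted; onsets are limited to one consonant).
Deletion applies to /b/, /ŋ/.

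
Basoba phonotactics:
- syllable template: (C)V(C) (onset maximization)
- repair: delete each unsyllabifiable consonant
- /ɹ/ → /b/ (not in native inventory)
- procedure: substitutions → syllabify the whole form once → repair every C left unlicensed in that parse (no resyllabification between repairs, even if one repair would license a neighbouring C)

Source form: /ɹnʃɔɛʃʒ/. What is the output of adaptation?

Substitution: /ɹ/ → /b/, giving /bnʃɔɛʃʒ/.
Syllabifying with onset maximization leaves /b/, /n/, /ʒ/ stranded (at most one coda consonant is licensed; onsets are limited to one consonant).
Deletion applies to /b/, /n/, /ʒ/.

ʃɔɛʃ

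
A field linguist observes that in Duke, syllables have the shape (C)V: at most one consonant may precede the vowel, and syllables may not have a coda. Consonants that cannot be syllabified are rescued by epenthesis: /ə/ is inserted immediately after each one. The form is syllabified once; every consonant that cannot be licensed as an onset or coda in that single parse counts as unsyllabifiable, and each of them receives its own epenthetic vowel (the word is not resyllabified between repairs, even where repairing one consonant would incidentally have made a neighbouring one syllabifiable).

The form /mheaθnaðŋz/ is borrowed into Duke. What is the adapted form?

The consonants /m/, /θ/, /ð/, /ŋ/, /z/ cannot be parsed into a legal (C)V syllable (no codas are permitted; onsets are limited to one consonant).
Epenthesis after each stranded consonant: /m/ → /mə/, /θ/ → /θə/, /ð/ → /ðə/, /ŋ/ → /ŋə/, /z/ → /zə/.

məheaθənaðəŋəzə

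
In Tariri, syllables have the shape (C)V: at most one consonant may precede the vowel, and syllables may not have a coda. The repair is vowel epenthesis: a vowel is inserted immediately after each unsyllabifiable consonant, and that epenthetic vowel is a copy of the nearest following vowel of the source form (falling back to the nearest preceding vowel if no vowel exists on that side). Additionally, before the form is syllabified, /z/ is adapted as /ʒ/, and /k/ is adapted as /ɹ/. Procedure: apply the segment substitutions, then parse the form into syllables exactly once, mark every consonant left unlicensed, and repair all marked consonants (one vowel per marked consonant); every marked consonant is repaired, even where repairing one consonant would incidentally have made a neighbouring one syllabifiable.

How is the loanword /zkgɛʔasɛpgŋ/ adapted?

Substitution: /z/ → /ʒ/, /k/ → /ɹ/, giving /ʒɹgɛʔasɛpgŋ/.
Under (C)V, the unsyllabifiable consonants are /ʒ/, /ɹ/, /p/, /g/, /ŋ/ (no codas are permitted; onsets are limited to one consonant).
Inserting the epenthetic vowel yields /ʒ/ → /ʒɛ/, /ɹ/ → /ɹɛ/, /p/ → /pɛ/, /g/ → /gɛ/, /ŋ/ → /ŋɛ/.

ʒɛɹɛgɛʔasɛpɛgɛŋɛ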